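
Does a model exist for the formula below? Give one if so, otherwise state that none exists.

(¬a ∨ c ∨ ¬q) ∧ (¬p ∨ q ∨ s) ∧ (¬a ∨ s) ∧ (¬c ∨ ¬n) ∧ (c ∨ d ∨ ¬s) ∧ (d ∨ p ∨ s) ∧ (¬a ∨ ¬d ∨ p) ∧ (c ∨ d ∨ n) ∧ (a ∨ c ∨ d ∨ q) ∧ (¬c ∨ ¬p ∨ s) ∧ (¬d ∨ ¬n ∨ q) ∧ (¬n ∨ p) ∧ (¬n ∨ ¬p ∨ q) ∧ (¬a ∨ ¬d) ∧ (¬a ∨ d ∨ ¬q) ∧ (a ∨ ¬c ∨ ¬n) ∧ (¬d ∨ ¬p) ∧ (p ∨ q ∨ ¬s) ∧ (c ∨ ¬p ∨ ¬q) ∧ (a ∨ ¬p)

p: True, s: True, n: False, d: False, q: False, c: True, a: True

Set p = True.
  then (¬d ∨ ¬p) forces d = False.
  then (a ∨ ¬p) forces a = True.
  then (¬a ∨ s) forces s = True.
  then (c ∨ d ∨ ¬s) forces c = True.
  then (¬a ∨ d ∨ ¬q) forces q = False.
  then (¬c ∨ ¬n) forces n = False.
All clauses satisfied.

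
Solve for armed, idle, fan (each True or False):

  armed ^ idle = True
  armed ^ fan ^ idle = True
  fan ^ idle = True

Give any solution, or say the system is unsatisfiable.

armed = False; idle = True; fan = False

armed ^ idle = F ^ T = True ✓
armed ^ fan ^ idle = F ^ F ^ T = True ✓
fan ^ idle = F ^ T = True ✓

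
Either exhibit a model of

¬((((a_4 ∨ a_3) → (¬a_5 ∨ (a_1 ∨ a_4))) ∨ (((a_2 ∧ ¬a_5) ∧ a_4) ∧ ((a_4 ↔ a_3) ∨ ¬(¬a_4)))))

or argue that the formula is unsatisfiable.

a_1=F; a_2=F; a_3=T; a_4=F; a_5=T

  ¬((((a_4 ∨ a_3) → (¬a_5 ∨ (a_1 ∨ a_4))) ∨ (((a_2 ∧ ¬a_5) ∧ a_4) ∧ ((a_4 ↔ a_3) ∨ ¬(¬a_4))))) = True
    ((a_4 ∨ a_3) → (¬a_5 ∨ (a_1 ∨ a_4))) ∨ (((a_2 ∧ ¬a_5) ∧ a_4) ∧ ((a_4 ↔ a_3) ∨ ¬(¬a_4))) = False
      (a_4 ∨ a_3) → (¬a_5 ∨ (a_1 ∨ a_4)) = False
        a_4 ∨ a_3 = True
        ¬a_5 ∨ (a_1 ∨ a_4) = False
          ¬a_5 = False
          a_1 ∨ a_4 = False
      ((a_2 ∧ ¬a_5) ∧ a_4) ∧ ((a_4 ↔ a_3) ∨ ¬(¬a_4)) = False
        (a_2 ∧ ¬a_5) ∧ a_4 = False
          a_2 ∧ ¬a_5 = False
            ¬a_5 = False
        (a_4 ↔ a_3) ∨ ¬(¬a_4) = False
          a_4 ↔ a_3 = False
          ¬(¬a_4) = False
            ¬a_4 = True
The formula evaluates to True.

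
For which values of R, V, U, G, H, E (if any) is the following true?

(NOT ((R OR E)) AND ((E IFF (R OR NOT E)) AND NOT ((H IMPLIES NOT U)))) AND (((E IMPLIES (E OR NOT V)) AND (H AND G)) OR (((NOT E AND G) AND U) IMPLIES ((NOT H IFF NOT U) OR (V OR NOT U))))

Unsatisfiable

Case E = True: the conjunct NOT ((R OR E)) becomes NOT ((R OR True)) = False.
Case E = False: the conjunct E IFF (R OR NOT E) becomes False IFF (R OR True) = False.
Both cases fail — unsatisfiable.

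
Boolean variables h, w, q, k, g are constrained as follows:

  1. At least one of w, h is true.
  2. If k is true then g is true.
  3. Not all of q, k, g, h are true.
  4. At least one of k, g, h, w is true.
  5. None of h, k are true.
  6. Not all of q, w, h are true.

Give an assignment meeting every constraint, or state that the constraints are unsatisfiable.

h = False, w = True, q = True, k = False, g = False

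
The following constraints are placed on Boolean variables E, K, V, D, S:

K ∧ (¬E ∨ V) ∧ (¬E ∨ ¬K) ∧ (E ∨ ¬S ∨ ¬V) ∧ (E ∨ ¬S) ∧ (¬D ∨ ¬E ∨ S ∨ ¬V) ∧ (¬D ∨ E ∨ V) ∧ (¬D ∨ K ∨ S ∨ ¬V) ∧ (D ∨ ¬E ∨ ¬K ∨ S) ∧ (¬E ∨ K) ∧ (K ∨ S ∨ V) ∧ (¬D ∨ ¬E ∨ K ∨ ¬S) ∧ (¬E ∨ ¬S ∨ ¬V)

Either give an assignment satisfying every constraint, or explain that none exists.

E: False, K: True, V: True, D: True, S: False

Unit clause (K) forces K = True.
In (¬E ∨ ¬K) only ¬E is left, so E = False.
In (E ∨ ¬S) only ¬S is left, so S = False.
Set V = True.
Set D = True.
All clauses satisfied.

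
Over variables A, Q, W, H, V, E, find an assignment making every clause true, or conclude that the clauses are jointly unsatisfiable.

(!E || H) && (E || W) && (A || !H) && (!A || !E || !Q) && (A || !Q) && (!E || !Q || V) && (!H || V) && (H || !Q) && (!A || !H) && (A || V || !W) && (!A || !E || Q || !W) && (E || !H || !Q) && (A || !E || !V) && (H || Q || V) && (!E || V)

A = False; Q = False; W = True; H = False; V = True; E = False

Set A = False.
  then (A || !H) forces H = False.
  then (A || !Q) forces Q = False.
  then (H || Q || V) forces V = True.
  then (!E || H) forces E = False.
  then (E || W) forces W = True.
All clauses satisfied.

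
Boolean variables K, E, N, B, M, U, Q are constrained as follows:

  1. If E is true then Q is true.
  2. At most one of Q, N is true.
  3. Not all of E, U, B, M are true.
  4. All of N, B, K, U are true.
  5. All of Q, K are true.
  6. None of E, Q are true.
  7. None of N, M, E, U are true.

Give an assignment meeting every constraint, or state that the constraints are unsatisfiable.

UNSATISFIABLE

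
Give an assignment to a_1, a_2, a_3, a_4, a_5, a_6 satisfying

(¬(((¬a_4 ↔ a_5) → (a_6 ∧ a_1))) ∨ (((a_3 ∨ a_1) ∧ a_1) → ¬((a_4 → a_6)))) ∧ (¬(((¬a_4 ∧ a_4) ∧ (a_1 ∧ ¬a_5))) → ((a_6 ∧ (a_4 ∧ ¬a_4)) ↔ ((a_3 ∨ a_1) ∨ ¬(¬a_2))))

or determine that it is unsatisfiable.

a_1=F, a_2=F, a_3=F, a_4=T, a_5=F, a_6=F

  ¬(((¬a_4 ↔ a_5) → (a_6 ∧ a_1))) ∨ (((a_3 ∨ a_1) ∧ a_1) → ¬((a_4 → a_6))) = True
    ¬(((¬a_4 ↔ a_5) → (a_6 ∧ a_1))) = True
      (¬a_4 ↔ a_5) → (a_6 ∧ a_1) = False
        ¬a_4 ↔ a_5 = True
          ¬a_4 = False
        a_6 ∧ a_1 = False
    ((a_3 ∨ a_1) ∧ a_1) → ¬((a_4 → a_6)) = True
      (a_3 ∨ a_1) ∧ a_1 = False
        a_3 ∨ a_1 = False
      ¬((a_4 → a_6)) = True
        a_4 → a_6 = False
  ¬(((¬a_4 ∧ a_4) ∧ (a_1 ∧ ¬a_5))) → ((a_6 ∧ (a_4 ∧ ¬a_4)) ↔ ((a_3 ∨ a_1) ∨ ¬(¬a_2))) = True
    ¬(((¬a_4 ∧ a_4) ∧ (a_1 ∧ ¬a_5))) = True
      (¬a_4 ∧ a_4) ∧ (a_1 ∧ ¬a_5) = False
        ¬a_4 ∧ a_4 = False
          ¬a_4 = False
        a_1 ∧ ¬a_5 = False
          ¬a_5 = True
    (a_6 ∧ (a_4 ∧ ¬a_4)) ↔ ((a_3 ∨ a_1) ∨ ¬(¬a_2)) = True
      a_6 ∧ (a_4 ∧ ¬a_4) = False
        a_4 ∧ ¬a_4 = False
          ¬a_4 = False
      (a_3 ∨ a_1) ∨ ¬(¬a_2) = False
        a_3 ∨ a_1 = False
        ¬(¬a_2) = False
          ¬a_2 = True
Both conjuncts True, so the formula holds.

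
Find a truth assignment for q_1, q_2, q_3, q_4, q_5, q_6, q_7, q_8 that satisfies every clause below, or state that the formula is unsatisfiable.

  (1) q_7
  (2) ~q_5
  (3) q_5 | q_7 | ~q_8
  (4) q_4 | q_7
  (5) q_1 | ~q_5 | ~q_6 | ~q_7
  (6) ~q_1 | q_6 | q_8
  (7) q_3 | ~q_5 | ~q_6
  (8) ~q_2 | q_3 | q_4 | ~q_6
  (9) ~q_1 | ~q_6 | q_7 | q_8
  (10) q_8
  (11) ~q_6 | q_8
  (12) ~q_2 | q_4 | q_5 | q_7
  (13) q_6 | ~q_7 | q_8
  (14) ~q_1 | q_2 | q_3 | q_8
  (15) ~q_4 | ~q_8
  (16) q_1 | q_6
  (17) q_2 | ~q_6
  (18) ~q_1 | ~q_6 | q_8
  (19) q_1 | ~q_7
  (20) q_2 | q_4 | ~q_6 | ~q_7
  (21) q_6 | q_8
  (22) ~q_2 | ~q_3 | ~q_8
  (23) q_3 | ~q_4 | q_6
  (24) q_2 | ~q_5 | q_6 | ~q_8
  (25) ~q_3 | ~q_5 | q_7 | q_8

Unit clause (q_7) forces q_7 = True.
Unit clause (~q_5) forces q_5 = False.
Unit clause (q_8) forces q_8 = True.
In (~q_4 | ~q_8) only ~q_4 is left, so q_4 = False.
In (q_1 | ~q_7) only q_1 is left, so q_1 = True.
Set q_2 = True.
  then (~q_2 | ~q_3 | ~q_8) forces q_3 = False.
  then (~q_2 | q_3 | q_4 | ~q_6) forces q_6 = False.
All clauses satisfied.

q_1: True, q_2: True, q_3: False, q_4: False, q_5: False, q_6: False, q_7: True, q_8: True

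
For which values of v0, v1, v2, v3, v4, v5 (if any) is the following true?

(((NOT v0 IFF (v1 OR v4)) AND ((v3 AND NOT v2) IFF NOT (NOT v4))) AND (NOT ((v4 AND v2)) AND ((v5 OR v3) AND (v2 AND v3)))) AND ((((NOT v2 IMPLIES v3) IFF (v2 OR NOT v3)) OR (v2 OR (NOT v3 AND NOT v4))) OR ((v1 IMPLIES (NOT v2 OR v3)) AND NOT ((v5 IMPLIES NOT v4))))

v0 = False; v1 = True; v2 = True; v3 = True; v4 = False; v5 = True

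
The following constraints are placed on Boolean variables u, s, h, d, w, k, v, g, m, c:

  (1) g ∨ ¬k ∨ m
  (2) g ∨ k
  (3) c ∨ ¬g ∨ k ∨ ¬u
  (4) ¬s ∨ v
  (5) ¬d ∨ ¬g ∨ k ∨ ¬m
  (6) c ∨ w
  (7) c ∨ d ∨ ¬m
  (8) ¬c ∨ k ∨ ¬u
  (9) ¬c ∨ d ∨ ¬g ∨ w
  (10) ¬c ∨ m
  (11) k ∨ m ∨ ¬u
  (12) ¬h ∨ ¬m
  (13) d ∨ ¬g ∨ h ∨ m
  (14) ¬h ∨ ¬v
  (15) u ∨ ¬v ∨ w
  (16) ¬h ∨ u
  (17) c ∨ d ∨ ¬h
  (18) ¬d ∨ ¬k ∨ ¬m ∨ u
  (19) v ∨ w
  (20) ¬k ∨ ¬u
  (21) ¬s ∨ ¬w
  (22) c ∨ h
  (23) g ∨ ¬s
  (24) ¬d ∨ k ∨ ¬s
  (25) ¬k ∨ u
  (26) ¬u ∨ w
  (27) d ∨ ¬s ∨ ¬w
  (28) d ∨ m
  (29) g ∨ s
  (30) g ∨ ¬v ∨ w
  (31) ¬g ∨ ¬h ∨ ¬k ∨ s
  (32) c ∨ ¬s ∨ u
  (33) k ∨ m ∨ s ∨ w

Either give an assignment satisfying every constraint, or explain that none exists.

u = False; s = False; h = False; d = False; w = True; k = False; v = True; g = True; m = True; c = True

Try u = True:
  (¬k ∨ ¬u) forces k = False.
  (g ∨ k) forces g = True.
  (c ∨ ¬g ∨ k ∨ ¬u) forces c = True.
  clause (¬c ∨ k ∨ ¬u) is falsified — backtrack.
So u = False.
  then (¬h ∨ u) forces h = False.
  then (c ∨ h) forces c = True.
  then (¬k ∨ u) forces k = False.
  then (g ∨ k) forces g = True.
  then (¬c ∨ m) forces m = True.
  then (¬d ∨ ¬g ∨ k ∨ ¬m) forces d = False.
  then (¬c ∨ d ∨ ¬g ∨ w) forces w = True.
  then (¬s ∨ ¬w) forces s = False.
Set v = True.
All clauses satisfied.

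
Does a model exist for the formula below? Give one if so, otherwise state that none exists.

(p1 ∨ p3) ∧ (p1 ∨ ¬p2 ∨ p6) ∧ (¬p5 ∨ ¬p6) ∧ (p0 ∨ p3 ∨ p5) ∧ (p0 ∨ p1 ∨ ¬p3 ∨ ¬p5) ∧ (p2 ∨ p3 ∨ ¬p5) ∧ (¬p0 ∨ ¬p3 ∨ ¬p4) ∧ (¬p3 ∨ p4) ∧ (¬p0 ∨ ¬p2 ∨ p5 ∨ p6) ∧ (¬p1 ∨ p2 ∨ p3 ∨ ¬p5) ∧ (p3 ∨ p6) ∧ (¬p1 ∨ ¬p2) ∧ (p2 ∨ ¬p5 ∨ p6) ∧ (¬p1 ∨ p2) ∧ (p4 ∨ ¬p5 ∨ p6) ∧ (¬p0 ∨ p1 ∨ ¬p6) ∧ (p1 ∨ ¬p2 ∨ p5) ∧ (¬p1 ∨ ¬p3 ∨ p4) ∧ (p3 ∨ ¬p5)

p0 = False, p1 = False, p2 = False, p3 = True, p4 = True, p5 = False, p6 = False

Set p0 = False.
Try p1 = True:
  (¬p1 ∨ ¬p2) forces p2 = False.
  clause (¬p1 ∨ p2) is falsified — backtrack.
So p1 = False.
  then (p1 ∨ p3) forces p3 = True.
  then (p0 ∨ p1 ∨ ¬p3 ∨ ¬p5) forces p5 = False.
  then (¬p3 ∨ p4) forces p4 = True.
  then (p1 ∨ ¬p2 ∨ p5) forces p2 = False.
Set p6 = False.
All clauses satisfied.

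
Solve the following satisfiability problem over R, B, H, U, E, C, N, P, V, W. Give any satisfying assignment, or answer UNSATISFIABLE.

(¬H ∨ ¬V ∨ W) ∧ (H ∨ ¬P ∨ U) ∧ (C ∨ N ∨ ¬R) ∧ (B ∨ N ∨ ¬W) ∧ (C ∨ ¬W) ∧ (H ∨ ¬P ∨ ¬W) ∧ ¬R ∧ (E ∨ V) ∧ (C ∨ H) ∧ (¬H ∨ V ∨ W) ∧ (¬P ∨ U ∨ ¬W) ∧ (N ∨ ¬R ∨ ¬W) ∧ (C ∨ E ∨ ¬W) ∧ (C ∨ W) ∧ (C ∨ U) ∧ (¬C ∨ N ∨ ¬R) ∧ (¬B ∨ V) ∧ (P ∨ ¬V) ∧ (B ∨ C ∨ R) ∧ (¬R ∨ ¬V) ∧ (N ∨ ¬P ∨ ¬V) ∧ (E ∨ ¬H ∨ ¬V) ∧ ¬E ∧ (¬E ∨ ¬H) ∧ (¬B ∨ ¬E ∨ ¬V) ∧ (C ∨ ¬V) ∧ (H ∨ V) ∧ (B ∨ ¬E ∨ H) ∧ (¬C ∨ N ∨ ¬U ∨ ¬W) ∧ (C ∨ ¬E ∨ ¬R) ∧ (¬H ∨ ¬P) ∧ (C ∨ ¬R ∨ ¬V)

R = False, B = True, H = False, U = True, E = False, C = True, N = True, P = True, V = True, W = False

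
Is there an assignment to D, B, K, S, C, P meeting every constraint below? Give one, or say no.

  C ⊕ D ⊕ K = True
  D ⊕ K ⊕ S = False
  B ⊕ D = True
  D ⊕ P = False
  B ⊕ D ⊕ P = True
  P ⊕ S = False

D: False, B: True, K: False, S: False, C: True, P: False

C ⊕ D ⊕ K = T ⊕ F ⊕ F = True ✓
D ⊕ K ⊕ S = F ⊕ F ⊕ F = False ✓
B ⊕ D = T ⊕ F = True ✓
D ⊕ P = F ⊕ F = False ✓
B ⊕ D ⊕ P = T ⊕ F ⊕ F = True ✓
P ⊕ S = F ⊕ F = False ✓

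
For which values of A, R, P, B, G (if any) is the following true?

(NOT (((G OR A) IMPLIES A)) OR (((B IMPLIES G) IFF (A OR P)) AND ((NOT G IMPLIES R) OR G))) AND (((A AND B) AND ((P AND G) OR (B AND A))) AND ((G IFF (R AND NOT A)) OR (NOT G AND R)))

UNSATISFIABLE

Case A = True: the formula simplifies to ((B IMPLIES G) AND ((NOT G IMPLIES R) OR G)) AND ((B AND ((P AND G) OR B)) AND (NOT G OR (NOT G AND R))).
  G = True: the conjunct NOT G OR (NOT G AND R) becomes NOT True OR (False AND R) = False.
  G = False: simplifies to (NOT B AND R) AND (B AND B).
    B = True: the conjunct NOT B is False.
    B = False: the conjunct B is False.
Case A = False: the conjunct A is False.
Both cases fail — unsatisfiable.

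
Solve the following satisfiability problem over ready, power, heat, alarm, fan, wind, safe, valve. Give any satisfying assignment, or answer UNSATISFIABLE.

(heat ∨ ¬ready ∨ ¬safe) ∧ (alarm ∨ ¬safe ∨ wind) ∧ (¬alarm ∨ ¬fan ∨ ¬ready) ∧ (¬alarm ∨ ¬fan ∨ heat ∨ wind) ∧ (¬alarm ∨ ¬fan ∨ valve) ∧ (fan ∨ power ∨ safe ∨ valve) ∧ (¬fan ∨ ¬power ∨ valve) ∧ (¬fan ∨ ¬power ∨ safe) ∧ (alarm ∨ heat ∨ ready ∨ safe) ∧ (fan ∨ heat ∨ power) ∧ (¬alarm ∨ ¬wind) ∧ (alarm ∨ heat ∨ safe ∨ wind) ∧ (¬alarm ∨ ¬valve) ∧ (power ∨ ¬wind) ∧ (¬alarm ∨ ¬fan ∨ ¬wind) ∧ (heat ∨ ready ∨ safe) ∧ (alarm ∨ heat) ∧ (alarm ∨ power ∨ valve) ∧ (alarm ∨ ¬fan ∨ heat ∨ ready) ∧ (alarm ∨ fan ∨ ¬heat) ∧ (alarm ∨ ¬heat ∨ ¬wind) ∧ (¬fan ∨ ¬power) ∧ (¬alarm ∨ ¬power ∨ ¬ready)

ready: False, power: False, heat: True, alarm: True, fan: False, wind: False, safe: True, valve: False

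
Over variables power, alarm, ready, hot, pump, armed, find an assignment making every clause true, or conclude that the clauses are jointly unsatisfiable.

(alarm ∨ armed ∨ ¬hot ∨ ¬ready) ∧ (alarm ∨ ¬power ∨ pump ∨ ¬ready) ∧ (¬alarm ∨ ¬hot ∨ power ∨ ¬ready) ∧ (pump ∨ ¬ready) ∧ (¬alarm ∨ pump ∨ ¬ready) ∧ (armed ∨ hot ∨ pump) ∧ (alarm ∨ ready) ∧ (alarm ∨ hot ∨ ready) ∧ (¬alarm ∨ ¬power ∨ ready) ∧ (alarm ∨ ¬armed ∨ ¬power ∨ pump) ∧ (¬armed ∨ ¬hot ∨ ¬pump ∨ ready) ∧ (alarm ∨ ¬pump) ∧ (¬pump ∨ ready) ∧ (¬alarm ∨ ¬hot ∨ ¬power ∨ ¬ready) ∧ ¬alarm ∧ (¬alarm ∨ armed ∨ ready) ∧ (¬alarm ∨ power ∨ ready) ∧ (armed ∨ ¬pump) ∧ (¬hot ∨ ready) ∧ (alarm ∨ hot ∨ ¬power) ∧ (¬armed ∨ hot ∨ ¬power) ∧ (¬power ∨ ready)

Case alarm = True:
  Clause (¬alarm) is falsified — contradiction.
Case alarm = False:
  (alarm ∨ ready) forces ready = True.
  (pump ∨ ¬ready) forces pump = True.
  Clause (alarm ∨ ¬pump) is falsified — contradiction.
Both cases fail, so the formula is unsatisfiable.

Unsatisfiable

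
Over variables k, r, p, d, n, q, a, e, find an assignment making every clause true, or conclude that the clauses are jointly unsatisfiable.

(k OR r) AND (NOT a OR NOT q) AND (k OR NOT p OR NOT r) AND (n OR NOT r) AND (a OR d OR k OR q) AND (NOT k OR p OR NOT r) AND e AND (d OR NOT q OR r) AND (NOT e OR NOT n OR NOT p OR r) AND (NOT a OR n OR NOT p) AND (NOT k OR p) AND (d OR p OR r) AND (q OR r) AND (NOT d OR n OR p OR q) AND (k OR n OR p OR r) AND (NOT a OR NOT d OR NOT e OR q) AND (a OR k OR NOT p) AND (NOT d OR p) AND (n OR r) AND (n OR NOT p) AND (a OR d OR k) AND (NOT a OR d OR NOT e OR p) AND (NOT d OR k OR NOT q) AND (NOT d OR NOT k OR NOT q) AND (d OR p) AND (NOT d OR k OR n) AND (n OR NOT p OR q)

k=T, r=T, p=T, d=F, n=T, q=F, a=T, e=T

Unit clause (e) forces e = True.
Try k = False:
  (k OR r) forces r = True.
  (k OR NOT p OR NOT r) forces p = False.
  (n OR NOT r) forces n = True.
  (NOT d OR p) forces d = False.
  clause (d OR p) is falsified — backtrack.
So k = True.
  then (NOT k OR p) forces p = True.
  then (n OR NOT p) forces n = True.
  then (NOT e OR NOT n OR NOT p OR r) forces r = True.
Set d = False.
Set q = False.
Set a = True.
All clauses satisfied.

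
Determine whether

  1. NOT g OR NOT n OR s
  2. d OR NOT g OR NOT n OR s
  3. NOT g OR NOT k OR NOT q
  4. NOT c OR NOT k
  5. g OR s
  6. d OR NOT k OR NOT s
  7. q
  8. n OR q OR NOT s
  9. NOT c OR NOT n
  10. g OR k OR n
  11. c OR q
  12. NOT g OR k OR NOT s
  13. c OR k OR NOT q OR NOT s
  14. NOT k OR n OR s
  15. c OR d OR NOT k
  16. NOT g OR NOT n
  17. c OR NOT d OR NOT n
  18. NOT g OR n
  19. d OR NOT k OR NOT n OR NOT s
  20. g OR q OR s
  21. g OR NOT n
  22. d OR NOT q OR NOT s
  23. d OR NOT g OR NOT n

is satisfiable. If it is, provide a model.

k = True, n = False, q = True, d = True, g = False, c = False, s = True

Unit clause (q) forces q = True.
Set k = True.
  then (NOT g OR NOT k OR NOT q) forces g = False.
  then (NOT c OR NOT k) forces c = False.
  then (g OR s) forces s = True.
  then (d OR NOT k OR NOT s) forces d = True.
  then (c OR NOT d OR NOT n) forces n = False.
All clauses satisfied.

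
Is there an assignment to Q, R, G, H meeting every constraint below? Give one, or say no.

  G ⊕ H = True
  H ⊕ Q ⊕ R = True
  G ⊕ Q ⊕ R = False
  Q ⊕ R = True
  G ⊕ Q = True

Q = False, R = True, G = True, H = False

G ⊕ H = T ⊕ F = True ✓
H ⊕ Q ⊕ R = F ⊕ F ⊕ T = True ✓
G ⊕ Q ⊕ R = T ⊕ F ⊕ T = False ✓
Q ⊕ R = F ⊕ T = True ✓
G ⊕ Q = T ⊕ F = True ✓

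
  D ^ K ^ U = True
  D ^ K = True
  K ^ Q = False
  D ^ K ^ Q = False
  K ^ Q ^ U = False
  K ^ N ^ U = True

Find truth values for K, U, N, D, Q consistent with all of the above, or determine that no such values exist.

K=T; U=F; N=F; D=F; Q=T

D ^ K ^ U = F ^ T ^ F = True ✓
D ^ K = F ^ T = True ✓
K ^ Q = T ^ T = False ✓
D ^ K ^ Q = F ^ T ^ T = False ✓
K ^ Q ^ U = T ^ T ^ F = False ✓
K ^ N ^ U = T ^ F ^ F = True ✓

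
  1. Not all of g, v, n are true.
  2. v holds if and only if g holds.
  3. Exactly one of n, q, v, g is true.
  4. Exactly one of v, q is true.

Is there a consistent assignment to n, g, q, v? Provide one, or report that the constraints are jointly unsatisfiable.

n=F; g=F; q=T; v=F

  (1) {g, v, n}: 0/3 true — not all ✓
  (2) v=F, g=F — same ✓
  (3) {n, q, v, g}: 1 true — exactly one ✓
  (4) {v, q}: 1 true — exactly one ✓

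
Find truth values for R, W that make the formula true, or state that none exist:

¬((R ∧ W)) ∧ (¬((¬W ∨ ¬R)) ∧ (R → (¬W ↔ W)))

Case W = True: the formula simplifies to ¬R ∧ (¬(¬R) ∧ ¬R).
  R = True: the conjunct ¬R is False.
  R = False: the conjunct ¬(¬R) becomes ¬(¬False) = False.
Case W = False: the conjunct ¬((¬W ∨ ¬R)) becomes ¬((True ∨ ¬R)) = False.
Both cases fail — unsatisfiable.

Unsatisfiable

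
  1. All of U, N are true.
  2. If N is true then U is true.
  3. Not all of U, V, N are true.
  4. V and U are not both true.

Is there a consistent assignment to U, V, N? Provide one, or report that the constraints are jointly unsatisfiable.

U = True, V = False, N = True

  (1) {U, N}: all 2 true ✓
  (2) N=T ⇒ U: T ✓
  (3) {U, V, N}: 2/3 true — not all ✓
  (4) V=F, U=T — not both ✓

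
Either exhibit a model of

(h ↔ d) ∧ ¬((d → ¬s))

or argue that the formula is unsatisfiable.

h = True, s = True, d = True

  h ↔ d = True
  ¬((d → ¬s)) = True
    d → ¬s = False
      ¬s = False
Both conjuncts True, so the formula holds.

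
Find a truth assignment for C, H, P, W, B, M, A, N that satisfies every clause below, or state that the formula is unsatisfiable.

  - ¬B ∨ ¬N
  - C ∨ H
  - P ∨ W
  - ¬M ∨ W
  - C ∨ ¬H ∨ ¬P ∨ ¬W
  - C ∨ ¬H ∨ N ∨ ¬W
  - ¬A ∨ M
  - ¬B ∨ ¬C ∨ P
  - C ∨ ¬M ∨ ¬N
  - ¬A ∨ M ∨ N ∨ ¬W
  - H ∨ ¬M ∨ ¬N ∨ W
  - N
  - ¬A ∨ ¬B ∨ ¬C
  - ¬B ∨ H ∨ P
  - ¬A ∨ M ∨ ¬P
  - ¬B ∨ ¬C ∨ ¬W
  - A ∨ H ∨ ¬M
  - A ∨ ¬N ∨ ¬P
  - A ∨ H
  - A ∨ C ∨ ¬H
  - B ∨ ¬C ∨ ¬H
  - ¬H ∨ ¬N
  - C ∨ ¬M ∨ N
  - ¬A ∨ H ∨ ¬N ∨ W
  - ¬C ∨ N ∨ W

C = True; H = False; P = True; W = True; B = False; M = True; A = True; N = True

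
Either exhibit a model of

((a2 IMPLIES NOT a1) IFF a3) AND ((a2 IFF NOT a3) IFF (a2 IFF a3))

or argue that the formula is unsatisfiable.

The conjunct (a2 IFF NOT a3) IFF (a2 IFF a3) is unsatisfiable on its own:
  a2=F, a3=F: evaluates to False.
  a2=F, a3=T: evaluates to False.
  a2=T, a3=F: evaluates to False.
  a2=T, a3=T: evaluates to False.
So the whole conjunction is unsatisfiable.

No satisfying assignment exists.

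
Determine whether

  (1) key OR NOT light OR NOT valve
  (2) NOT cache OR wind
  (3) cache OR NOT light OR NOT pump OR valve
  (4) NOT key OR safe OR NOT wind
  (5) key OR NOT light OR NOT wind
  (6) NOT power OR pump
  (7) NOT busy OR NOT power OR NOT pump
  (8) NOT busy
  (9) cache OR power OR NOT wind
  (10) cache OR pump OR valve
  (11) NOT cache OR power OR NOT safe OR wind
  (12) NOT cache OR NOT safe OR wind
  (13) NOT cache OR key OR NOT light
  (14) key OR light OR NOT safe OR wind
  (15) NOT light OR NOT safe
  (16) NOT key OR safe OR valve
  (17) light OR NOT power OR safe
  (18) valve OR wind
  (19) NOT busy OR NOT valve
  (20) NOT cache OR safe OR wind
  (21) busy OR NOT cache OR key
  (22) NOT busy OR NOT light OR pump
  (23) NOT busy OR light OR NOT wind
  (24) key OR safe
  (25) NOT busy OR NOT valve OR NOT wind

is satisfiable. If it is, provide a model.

Unit clause (NOT busy) forces busy = False.
Set valve = True.
Set cache = False.
Set pump = True.
Set safe = True.
  then (NOT light OR NOT safe) forces light = False.
Set wind = False.
  then (key OR light OR NOT safe OR wind) forces key = True.
Set power = True.
All clauses satisfied.

valve: True, cache: False, pump: True, safe: True, wind: False, power: True, key: True, light: False, busy: False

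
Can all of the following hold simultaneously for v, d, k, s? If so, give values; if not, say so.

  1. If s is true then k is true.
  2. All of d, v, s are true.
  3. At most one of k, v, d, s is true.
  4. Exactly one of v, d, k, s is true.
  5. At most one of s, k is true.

Unsatisfiable — no assignment works.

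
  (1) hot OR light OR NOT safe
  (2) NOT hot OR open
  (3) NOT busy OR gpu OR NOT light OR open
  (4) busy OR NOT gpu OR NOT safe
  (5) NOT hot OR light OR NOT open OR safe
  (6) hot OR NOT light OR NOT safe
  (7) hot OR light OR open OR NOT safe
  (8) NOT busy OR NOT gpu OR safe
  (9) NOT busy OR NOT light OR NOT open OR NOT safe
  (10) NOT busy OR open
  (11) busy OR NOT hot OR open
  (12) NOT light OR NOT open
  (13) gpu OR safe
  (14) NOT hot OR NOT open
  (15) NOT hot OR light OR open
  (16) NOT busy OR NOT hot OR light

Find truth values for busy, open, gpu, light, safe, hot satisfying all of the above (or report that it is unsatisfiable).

busy = False; open = False; gpu = True; light = False; safe = False; hot = False

Set busy = False.
Set open = False.
  then (NOT hot OR open) forces hot = False.
Set gpu = True.
  then (busy OR NOT gpu OR NOT safe) forces safe = False.
Set light = False.
All clauses satisfied.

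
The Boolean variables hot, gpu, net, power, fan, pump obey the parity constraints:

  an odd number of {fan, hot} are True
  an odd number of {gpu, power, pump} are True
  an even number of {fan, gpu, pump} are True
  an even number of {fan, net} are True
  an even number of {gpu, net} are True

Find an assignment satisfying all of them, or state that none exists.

hot = False, gpu = True, net = True, power = False, fan = True, pump = False

{fan, hot}: 1 true → odd ✓
{gpu, power, pump}: 1 true → odd ✓
{fan, gpu, pump}: 2 true → even ✓
{fan, net}: 2 true → even ✓
{gpu, net}: 2 true → even ✓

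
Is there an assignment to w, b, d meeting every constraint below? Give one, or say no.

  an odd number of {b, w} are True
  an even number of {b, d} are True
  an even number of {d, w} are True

No satisfying assignment exists.

Adding constraints 1, 2, 3 mod 2: every variable appears an even number of times on the left, so the left side is 0.
But the right sides sum to 1 (mod 2). 0 ≠ 1 — the system is inconsistent.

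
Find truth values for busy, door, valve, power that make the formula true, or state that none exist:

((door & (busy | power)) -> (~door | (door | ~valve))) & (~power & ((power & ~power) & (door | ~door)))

Unsatisfiable — no assignment works.

Case power = True: the conjunct ~power is False.
Case power = False: the conjunct power is False.
Both cases fail — unsatisfiable.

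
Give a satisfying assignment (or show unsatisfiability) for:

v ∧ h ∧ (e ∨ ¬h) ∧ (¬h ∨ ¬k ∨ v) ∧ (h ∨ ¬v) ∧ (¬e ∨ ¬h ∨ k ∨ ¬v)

h: True, e: True, v: True, k: True

Unit clause (v) forces v = True.
Unit clause (h) forces h = True.
In (e ∨ ¬h) only e is left, so e = True.
In (¬e ∨ ¬h ∨ k ∨ ¬v) only k is left, so k = True.
Check each clause:
  (v): v holds.
  (h): h holds.
  (e ∨ ¬h): e holds.
  (¬h ∨ ¬k ∨ v): v holds.
  (h ∨ ¬v): h holds.
  (¬e ∨ ¬h ∨ k ∨ ¬v): k holds.
All clauses satisfied.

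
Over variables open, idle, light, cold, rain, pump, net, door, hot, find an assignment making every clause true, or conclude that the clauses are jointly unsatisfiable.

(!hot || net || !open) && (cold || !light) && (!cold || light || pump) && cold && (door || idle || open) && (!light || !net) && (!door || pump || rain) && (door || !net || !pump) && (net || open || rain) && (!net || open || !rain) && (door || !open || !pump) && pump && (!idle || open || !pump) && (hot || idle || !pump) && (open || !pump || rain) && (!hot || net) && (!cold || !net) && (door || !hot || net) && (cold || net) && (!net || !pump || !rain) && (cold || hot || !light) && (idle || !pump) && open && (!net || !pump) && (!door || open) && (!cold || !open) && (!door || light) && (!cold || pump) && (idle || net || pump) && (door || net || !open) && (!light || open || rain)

Case open = True:
  (cold) forces cold = True.
  Clause (!cold || !open) is falsified — contradiction.
Case open = False:
  Clause (open) is falsified — contradiction.
Both cases fail, so the formula is unsatisfiable.

The formula is unsatisfiable.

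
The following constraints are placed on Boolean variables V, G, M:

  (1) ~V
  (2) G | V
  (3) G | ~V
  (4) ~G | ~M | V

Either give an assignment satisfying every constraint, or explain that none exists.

Unit clause (~V) forces V = False.
In (G | V) only G is left, so G = True.
In (~G | ~M | V) only ~M is left, so M = False.
All clauses satisfied.

V = False, G = True, M = False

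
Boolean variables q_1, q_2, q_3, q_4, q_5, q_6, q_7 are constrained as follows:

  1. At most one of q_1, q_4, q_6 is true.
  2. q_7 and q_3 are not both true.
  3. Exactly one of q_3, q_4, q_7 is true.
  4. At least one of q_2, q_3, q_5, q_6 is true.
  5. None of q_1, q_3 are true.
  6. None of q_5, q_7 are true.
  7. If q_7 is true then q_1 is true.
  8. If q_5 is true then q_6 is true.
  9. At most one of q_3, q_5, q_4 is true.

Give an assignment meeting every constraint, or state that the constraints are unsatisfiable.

q_1 = False, q_2 = True, q_3 = False, q_4 = True, q_5 = False, q_6 = False, q_7 = False

  (1) {q_1, q_4, q_6}: 1 true — at most one ✓
  (2) q_7=F, q_3=F — not both ✓
  (3) {q_3, q_4, q_7}: 1 true — exactly one ✓
  (4) {q_2, q_3, q_5, q_6}: 1 true — at least one ✓
  (5) {q_1, q_3}: 0 true — none ✓
  (6) {q_5, q_7}: 0 true — none ✓
  (7) q_7=F ⇒ q_1: vacuous ✓
  (8) q_5=F ⇒ q_6: vacuous ✓
  (9) {q_3, q_5, q_4}: 1 true — at most one ✓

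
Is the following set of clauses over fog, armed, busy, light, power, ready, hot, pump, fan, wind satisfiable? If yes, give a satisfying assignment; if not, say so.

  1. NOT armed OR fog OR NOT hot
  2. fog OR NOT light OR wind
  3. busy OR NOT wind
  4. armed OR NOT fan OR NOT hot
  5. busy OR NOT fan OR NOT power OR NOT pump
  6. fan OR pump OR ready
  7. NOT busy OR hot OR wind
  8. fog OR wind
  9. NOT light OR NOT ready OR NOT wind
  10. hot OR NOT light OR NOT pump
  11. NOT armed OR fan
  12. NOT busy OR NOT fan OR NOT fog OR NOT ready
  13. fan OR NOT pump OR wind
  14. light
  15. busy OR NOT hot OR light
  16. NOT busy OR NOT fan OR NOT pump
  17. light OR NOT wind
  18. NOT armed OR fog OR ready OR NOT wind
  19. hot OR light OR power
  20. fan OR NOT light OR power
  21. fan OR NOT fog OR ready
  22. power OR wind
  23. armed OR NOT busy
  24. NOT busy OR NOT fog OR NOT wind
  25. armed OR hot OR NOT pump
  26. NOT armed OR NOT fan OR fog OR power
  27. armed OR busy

fog: True, armed: True, busy: False, light: True, power: True, ready: True, hot: True, pump: False, fan: True, wind: False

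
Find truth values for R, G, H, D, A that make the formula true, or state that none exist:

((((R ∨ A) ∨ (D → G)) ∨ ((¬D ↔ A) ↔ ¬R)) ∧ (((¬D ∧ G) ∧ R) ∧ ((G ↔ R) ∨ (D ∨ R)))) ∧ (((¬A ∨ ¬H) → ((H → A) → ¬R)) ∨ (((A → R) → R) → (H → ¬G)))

R = True; G = True; H = True; D = False; A = False

  (((R ∨ A) ∨ (D → G)) ∨ ((¬D ↔ A) ↔ ¬R)) ∧ (((¬D ∧ G) ∧ R) ∧ ((G ↔ R) ∨ (D ∨ R))) = True
    ((R ∨ A) ∨ (D → G)) ∨ ((¬D ↔ A) ↔ ¬R) = True
      (R ∨ A) ∨ (D → G) = True
        R ∨ A = True
        D → G = True
      (¬D ↔ A) ↔ ¬R = True
        ¬D ↔ A = False
          ¬D = True
        ¬R = False
    ((¬D ∧ G) ∧ R) ∧ ((G ↔ R) ∨ (D ∨ R)) = True
      (¬D ∧ G) ∧ R = True
        ¬D ∧ G = True
          ¬D = True
      (G ↔ R) ∨ (D ∨ R) = True
        G ↔ R = True
        D ∨ R = True
  ((¬A ∨ ¬H) → ((H → A) → ¬R)) ∨ (((A → R) → R) → (H → ¬G)) = True
    (¬A ∨ ¬H) → ((H → A) → ¬R) = True
      ¬A ∨ ¬H = True
        ¬A = True
        ¬H = False
      (H → A) → ¬R = True
        H → A = False
        ¬R = False
    ((A → R) → R) → (H → ¬G) = False
      (A → R) → R = True
        A → R = True
      H → ¬G = False
        ¬G = False
Both conjuncts True, so the formula holds.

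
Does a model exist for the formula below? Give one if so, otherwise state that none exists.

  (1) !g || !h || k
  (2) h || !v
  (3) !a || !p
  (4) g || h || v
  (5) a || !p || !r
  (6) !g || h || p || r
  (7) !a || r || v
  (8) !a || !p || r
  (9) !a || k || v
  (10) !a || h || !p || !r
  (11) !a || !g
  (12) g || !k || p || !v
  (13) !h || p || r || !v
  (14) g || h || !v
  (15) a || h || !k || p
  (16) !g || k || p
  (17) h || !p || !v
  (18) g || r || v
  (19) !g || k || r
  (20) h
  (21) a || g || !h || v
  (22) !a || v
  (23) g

a=F, v=F, g=T, r=F, k=T, p=T, h=T

Unit clause (h) forces h = True.
Unit clause (g) forces g = True.
In (!g || !h || k) only k is left, so k = True.
In (!a || !g) only !a is left, so a = False.
Set v = False.
Set r = False.
Set p = True.
All clauses satisfied.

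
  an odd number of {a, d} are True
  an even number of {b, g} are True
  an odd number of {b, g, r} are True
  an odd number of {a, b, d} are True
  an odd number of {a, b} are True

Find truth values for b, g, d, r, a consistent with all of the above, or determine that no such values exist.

b = False, g = False, d = False, r = True, a = True

{a, d}: 1 true → odd ✓
{b, g}: 0 true → even ✓
{b, g, r}: 1 true → odd ✓
{a, b, d}: 1 true → odd ✓
{a, b}: 1 true → odd ✓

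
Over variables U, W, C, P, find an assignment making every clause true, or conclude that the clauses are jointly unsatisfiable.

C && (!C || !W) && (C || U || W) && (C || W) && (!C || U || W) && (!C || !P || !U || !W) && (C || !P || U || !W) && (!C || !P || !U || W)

U=T, W=F, C=T, P=F

Unit clause (C) forces C = True.
In (!C || !W) only !W is left, so W = False.
In (!C || U || W) only U is left, so U = True.
In (!C || !P || !U || W) only !P is left, so P = False.
All clauses satisfied.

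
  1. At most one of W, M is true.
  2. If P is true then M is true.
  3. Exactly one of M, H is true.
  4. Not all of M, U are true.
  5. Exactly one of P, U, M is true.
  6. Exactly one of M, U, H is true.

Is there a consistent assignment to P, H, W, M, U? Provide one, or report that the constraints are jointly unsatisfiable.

P: False, H: False, W: False, M: True, U: False

  (1) {W, M}: 1 true — at most one ✓
  (2) P=F ⇒ M: vacuous ✓
  (3) {M, H}: 1 true — exactly one ✓
  (4) {M, U}: 1/2 true — not all ✓
  (5) {P, U, M}: 1 true — exactly one ✓
  (6) {M, U, H}: 1 true — exactly one ✓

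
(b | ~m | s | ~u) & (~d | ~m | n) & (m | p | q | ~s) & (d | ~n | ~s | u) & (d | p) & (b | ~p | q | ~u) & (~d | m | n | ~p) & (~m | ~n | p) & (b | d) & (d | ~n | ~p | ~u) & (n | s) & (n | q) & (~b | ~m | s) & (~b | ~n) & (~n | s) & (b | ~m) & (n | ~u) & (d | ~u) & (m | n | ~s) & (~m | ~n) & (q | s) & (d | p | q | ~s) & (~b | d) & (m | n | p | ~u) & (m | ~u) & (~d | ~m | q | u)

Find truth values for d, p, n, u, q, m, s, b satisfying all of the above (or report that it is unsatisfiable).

d=T, p=T, n=T, u=F, q=F, m=F, s=T, b=F

Try d = False:
  (d | p) forces p = True.
  (b | d) forces b = True.
  clause (~b | d) is falsified — backtrack.
So d = True.
Set p = True.
Set n = True.
  then (~b | ~n) forces b = False.
  then (~n | s) forces s = True.
  then (b | ~m) forces m = False.
  then (m | ~u) forces u = False.
Set q = False.
All clauses satisfied.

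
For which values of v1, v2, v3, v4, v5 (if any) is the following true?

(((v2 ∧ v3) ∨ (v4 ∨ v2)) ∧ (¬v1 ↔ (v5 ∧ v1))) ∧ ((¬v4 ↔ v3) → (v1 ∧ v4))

v1 = True, v2 = True, v3 = False, v4 = True, v5 = False

  ((v2 ∧ v3) ∨ (v4 ∨ v2)) ∧ (¬v1 ↔ (v5 ∧ v1)) = True
    (v2 ∧ v3) ∨ (v4 ∨ v2) = True
      v2 ∧ v3 = False
      v4 ∨ v2 = True
    ¬v1 ↔ (v5 ∧ v1) = True
      ¬v1 = False
      v5 ∧ v1 = False
  (¬v4 ↔ v3) → (v1 ∧ v4) = True
    ¬v4 ↔ v3 = True
      ¬v4 = False
    v1 ∧ v4 = True
Both conjuncts True, so the formula holds.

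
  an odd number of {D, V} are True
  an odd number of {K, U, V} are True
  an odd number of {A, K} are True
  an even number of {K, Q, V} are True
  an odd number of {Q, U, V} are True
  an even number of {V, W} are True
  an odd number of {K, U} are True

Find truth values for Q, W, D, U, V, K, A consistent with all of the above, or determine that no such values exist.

Q: False, W: False, D: True, U: True, V: False, K: False, A: True

{D, V}: 1 true → odd ✓
{K, U, V}: 1 true → odd ✓
{A, K}: 1 true → odd ✓
{K, Q, V}: 0 true → even ✓
{Q, U, V}: 1 true → odd ✓
{V, W}: 0 true → even ✓
{K, U}: 1 true → odd ✓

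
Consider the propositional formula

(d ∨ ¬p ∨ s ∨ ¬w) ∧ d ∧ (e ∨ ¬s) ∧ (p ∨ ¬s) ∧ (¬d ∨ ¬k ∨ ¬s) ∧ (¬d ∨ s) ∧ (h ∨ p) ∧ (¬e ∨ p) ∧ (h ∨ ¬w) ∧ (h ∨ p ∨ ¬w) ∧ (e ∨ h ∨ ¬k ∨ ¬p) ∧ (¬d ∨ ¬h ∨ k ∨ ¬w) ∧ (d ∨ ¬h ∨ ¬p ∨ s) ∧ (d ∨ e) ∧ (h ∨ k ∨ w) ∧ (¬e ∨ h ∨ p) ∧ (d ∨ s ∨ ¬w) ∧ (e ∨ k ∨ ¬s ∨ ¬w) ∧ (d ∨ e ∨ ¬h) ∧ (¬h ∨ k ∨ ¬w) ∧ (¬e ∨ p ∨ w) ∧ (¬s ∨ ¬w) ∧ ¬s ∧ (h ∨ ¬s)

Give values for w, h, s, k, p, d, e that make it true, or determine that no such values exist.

Case s = True:
  Clause (¬s) is falsified — contradiction.
Case s = False:
  (d) forces d = True.
  Clause (¬d ∨ s) is falsified — contradiction.
Both cases fail, so the formula is unsatisfiable.

UNSATISFIABLE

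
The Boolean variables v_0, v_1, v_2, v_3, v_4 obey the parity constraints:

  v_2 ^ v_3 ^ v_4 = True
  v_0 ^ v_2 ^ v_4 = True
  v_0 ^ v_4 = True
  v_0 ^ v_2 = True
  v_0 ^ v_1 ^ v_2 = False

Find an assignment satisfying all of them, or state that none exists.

v_0=T; v_1=T; v_2=F; v_3=T; v_4=F

v_2 ^ v_3 ^ v_4 = F ^ T ^ F = True ✓
v_0 ^ v_2 ^ v_4 = T ^ F ^ F = True ✓
v_0 ^ v_4 = T ^ F = True ✓
v_0 ^ v_2 = T ^ F = True ✓
v_0 ^ v_1 ^ v_2 = T ^ T ^ F = False ✓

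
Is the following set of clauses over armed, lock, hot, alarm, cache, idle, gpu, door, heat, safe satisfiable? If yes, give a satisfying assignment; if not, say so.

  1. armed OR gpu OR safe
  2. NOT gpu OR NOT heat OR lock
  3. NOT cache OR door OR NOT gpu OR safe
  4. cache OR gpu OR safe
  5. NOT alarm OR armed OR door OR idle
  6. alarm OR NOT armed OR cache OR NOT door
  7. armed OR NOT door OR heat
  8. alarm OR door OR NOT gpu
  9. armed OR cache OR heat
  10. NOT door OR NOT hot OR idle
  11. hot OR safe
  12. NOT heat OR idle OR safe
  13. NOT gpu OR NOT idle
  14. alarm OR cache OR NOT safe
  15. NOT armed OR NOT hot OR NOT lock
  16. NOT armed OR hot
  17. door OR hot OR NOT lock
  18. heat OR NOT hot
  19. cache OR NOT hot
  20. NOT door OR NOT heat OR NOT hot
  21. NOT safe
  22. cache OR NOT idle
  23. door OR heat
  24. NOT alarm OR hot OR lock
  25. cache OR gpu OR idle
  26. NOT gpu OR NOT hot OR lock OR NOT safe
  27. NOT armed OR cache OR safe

armed: True, lock: False, hot: True, alarm: False, cache: True, idle: True, gpu: False, door: False, heat: True, safe: False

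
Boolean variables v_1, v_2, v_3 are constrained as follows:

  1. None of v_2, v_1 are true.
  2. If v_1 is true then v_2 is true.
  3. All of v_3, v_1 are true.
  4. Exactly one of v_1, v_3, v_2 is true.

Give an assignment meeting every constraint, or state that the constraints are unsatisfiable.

Unsatisfiable — no assignment works.

Case v_1 = True:
  Constraint (1) is violated (v_1=T) — contradiction.
Case v_1 = False:
  Constraint (3) is violated (v_1=F) — contradiction.
Both cases fail — unsatisfiable.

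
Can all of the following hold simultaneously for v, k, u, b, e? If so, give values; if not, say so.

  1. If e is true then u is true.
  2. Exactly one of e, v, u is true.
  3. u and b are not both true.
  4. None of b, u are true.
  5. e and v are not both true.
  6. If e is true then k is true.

v=T; k=F; u=F; b=F; e=F

  (1) e=F ⇒ u: vacuous ✓
  (2) {e, v, u}: 1 true — exactly one ✓
  (3) u=F, b=F — not both ✓
  (4) {b, u}: 0 true — none ✓
  (5) e=F, v=T — not both ✓
  (6) e=F ⇒ k: vacuous ✓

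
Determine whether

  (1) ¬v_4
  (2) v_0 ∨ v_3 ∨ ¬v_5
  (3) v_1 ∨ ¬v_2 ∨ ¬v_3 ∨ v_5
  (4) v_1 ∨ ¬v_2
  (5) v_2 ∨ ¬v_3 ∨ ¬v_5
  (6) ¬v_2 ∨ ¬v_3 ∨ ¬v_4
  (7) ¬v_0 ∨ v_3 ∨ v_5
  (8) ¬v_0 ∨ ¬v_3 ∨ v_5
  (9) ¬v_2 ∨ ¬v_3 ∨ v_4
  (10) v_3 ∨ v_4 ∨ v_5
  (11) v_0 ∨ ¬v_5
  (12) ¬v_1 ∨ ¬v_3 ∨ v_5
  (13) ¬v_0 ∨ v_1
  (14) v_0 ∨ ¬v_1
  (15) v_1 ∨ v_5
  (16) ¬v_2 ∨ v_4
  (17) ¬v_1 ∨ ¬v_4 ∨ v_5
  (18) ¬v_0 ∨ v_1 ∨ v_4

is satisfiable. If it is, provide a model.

v_0: True, v_1: True, v_2: False, v_3: False, v_4: False, v_5: True

Unit clause (¬v_4) forces v_4 = False.
In (¬v_2 ∨ v_4) only ¬v_2 is left, so v_2 = False.
Try v_0 = False:
  (v_0 ∨ ¬v_5) forces v_5 = False.
  (v_3 ∨ v_4 ∨ v_5) forces v_3 = True.
  (¬v_1 ∨ ¬v_3 ∨ v_5) forces v_1 = False.
  clause (v_1 ∨ v_5) is falsified — backtrack.
So v_0 = True.
  then (¬v_0 ∨ v_1) forces v_1 = True.
Try v_3 = True:
  (v_2 ∨ ¬v_3 ∨ ¬v_5) forces v_5 = False.
  clause (¬v_0 ∨ ¬v_3 ∨ v_5) is falsified — backtrack.
So v_3 = False.
  then (¬v_0 ∨ v_3 ∨ v_5) forces v_5 = True.
All clauses satisfied.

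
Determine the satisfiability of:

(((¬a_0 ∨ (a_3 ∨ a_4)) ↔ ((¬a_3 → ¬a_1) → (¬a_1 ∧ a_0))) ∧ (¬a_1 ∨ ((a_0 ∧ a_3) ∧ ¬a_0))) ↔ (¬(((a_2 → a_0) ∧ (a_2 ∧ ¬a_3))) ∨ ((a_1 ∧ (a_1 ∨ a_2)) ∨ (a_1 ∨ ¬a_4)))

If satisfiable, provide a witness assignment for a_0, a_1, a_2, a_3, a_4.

a_0=T, a_1=F, a_2=F, a_3=F, a_4=T

  (((¬a_0 ∨ (a_3 ∨ a_4)) ↔ ((¬a_3 → ¬a_1) → (¬a_1 ∧ a_0))) ∧ (¬a_1 ∨ ((a_0 ∧ a_3) ∧ ¬a_0))) ↔ (¬(((a_2 → a_0) ∧ (a_2 ∧ ¬a_3))) ∨ ((a_1 ∧ (a_1 ∨ a_2)) ∨ (a_1 ∨ ¬a_4))) = True
    ((¬a_0 ∨ (a_3 ∨ a_4)) ↔ ((¬a_3 → ¬a_1) → (¬a_1 ∧ a_0))) ∧ (¬a_1 ∨ ((a_0 ∧ a_3) ∧ ¬a_0)) = True
      (¬a_0 ∨ (a_3 ∨ a_4)) ↔ ((¬a_3 → ¬a_1) → (¬a_1 ∧ a_0)) = True
        ¬a_0 ∨ (a_3 ∨ a_4) = True
          ¬a_0 = False
          a_3 ∨ a_4 = True
        (¬a_3 → ¬a_1) → (¬a_1 ∧ a_0) = True
          ¬a_3 → ¬a_1 = True
            ¬a_3 = True
            ¬a_1 = True
          ¬a_1 ∧ a_0 = True
            ¬a_1 = True
      ¬a_1 ∨ ((a_0 ∧ a_3) ∧ ¬a_0) = True
        ¬a_1 = True
        (a_0 ∧ a_3) ∧ ¬a_0 = False
          a_0 ∧ a_3 = False
          ¬a_0 = False
    ¬(((a_2 → a_0) ∧ (a_2 ∧ ¬a_3))) ∨ ((a_1 ∧ (a_1 ∨ a_2)) ∨ (a_1 ∨ ¬a_4)) = True
      ¬(((a_2 → a_0) ∧ (a_2 ∧ ¬a_3))) = True
        (a_2 → a_0) ∧ (a_2 ∧ ¬a_3) = False
          a_2 → a_0 = True
          a_2 ∧ ¬a_3 = False
            ¬a_3 = True
      (a_1 ∧ (a_1 ∨ a_2)) ∨ (a_1 ∨ ¬a_4) = False
        a_1 ∧ (a_1 ∨ a_2) = False
          a_1 ∨ a_2 = False
        a_1 ∨ ¬a_4 = False
          ¬a_4 = False
The formula evaluates to True.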